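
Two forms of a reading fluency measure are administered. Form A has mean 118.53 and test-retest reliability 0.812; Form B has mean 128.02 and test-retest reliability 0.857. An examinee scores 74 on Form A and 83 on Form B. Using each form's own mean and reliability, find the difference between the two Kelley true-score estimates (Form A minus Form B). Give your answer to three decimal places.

-7.066

T̂_A = 0.812(74) + 0.188(118.53) = 82.37164
T̂_B = 0.857(83) + 0.143(128.02) = 89.43786
T̂_A − T̂_B = -7.06622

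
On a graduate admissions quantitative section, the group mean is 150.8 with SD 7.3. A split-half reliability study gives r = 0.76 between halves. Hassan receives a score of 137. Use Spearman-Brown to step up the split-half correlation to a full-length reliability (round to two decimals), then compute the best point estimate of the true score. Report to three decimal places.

Spearman-Brown: ρ = 2r/(1 + r) = 2(0.76)/(1 + 0.76) = 1.520/1.76 = 0.8636 → 0.86
T̂ = 0.86(137) + 0.14(150.8) = 117.82 + 21.112 = 138.9320 → 138.932

138.932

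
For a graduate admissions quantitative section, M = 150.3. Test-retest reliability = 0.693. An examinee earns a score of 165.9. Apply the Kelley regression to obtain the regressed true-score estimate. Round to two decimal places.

161.11

T̂ = ρX + (1 − ρ)μ
  = 0.693 × 165.9 + 0.307 × 150.3
  = 114.9687 + 46.1421
  = 161.111
  ≈ 161.11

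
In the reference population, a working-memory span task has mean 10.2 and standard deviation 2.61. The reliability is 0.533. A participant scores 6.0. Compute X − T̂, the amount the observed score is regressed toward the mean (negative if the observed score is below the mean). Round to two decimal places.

-1.96

Weight the observed score by reliability and the mean by (1 − reliability): T̂ = 0.533·6.0 + 0.467·10.2 = 3.1980 + 4.7634 = 7.9614.
X − T̂ = 6.0 − 7.961 = -1.961 → -1.96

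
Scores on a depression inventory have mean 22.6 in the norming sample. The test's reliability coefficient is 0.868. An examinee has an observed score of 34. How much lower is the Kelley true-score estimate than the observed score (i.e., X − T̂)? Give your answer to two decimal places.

1.50

T̂ = ρX + (1 − ρ)μ
  = 0.868 × 34 + 0.132 × 22.6
  = 29.512 + 2.9832
  = 32.4952
  ≈ 32.495
X − T̂ = 34 − 32.495 = 1.505 → 1.50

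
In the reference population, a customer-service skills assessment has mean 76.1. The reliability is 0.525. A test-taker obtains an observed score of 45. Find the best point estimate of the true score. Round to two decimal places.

T̂ = 0.525(45) + 0.475(76.1) = 23.625 + 36.1475 = 59.772 → 59.77

59.77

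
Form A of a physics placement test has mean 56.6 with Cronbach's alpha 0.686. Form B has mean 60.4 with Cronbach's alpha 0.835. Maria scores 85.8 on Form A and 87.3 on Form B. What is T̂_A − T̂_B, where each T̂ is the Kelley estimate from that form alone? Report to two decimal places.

-6.23

T̂_A = 0.686(85.8) + 0.314(56.6) = 76.6312
T̂_B = 0.835(87.3) + 0.165(60.4) = 82.8615
T̂_A − T̂_B = -6.2303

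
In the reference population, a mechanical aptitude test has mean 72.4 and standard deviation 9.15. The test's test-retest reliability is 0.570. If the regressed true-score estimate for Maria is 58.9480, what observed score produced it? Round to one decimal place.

T̂ = ρX + (1 − ρ)μ  ⇒  X = (T̂ − (1 − ρ)μ) / ρ
X = (58.9480 − 0.430 × 72.4) / 0.570 = (58.9480 − 31.1320) / 0.570 = 27.8160 / 0.570 = 48.800

48.8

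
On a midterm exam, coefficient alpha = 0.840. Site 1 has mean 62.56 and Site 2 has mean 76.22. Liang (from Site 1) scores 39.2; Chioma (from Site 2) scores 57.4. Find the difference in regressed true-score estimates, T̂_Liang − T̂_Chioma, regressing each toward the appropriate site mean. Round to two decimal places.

T̂_Liang = 0.840(39.2) + 0.160(62.56) = 42.9376
T̂_Chioma = 0.840(57.4) + 0.160(76.22) = 60.4112
Difference = 42.9376 − 60.4112 = -17.4736

-17.47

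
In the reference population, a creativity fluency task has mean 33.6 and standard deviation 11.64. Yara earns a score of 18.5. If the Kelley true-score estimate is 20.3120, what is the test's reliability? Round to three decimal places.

T̂ = ρX + (1 − ρ)μ  ⇒  T̂ − μ = ρ(X − μ)
ρ = (T̂ − μ)/(X − μ) = (20.3120 − 33.6) / (18.5 − 33.6) = -13.2880 / -15.1 = 0.88000

0.880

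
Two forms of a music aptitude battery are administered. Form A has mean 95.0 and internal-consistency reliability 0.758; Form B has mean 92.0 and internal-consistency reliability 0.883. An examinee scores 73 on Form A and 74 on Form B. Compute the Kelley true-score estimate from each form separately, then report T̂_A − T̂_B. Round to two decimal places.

2.22

T̂_A = 0.758(73) + 0.242(95.0) = 78.3240
T̂_B = 0.883(74) + 0.117(92.0) = 76.1060
T̂_A − T̂_B = 2.2180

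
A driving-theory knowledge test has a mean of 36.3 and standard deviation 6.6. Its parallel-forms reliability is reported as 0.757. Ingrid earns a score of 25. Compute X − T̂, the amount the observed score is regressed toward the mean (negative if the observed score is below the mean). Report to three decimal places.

-2.746

Kelley's formula gives T̂ = 0.757·25 + 0.243·36.3 = 18.925 + 8.8209 = 27.74590.
X − T̂ = 25 − 27.7459 = -2.7459 → -2.746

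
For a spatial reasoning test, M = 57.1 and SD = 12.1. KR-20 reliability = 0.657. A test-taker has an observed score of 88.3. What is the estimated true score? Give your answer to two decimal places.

T̂ = ρX + (1 − ρ)μ
  = 0.657 × 88.3 + 0.343 × 57.1
  = 58.0131 + 19.5853
  = 77.598
  ≈ 77.60

77.60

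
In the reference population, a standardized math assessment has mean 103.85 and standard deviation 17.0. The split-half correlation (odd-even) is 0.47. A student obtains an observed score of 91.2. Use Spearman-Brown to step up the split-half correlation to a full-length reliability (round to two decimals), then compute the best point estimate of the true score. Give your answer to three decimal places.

95.754

Spearman-Brown: ρ = 2r/(1 + r) = 2(0.47)/(1 + 0.47) = 0.940/1.47 = 0.6395 → 0.64
T̂ = 0.64(91.2) + 0.36(103.85) = 58.368 + 37.3860 = 95.7540 → 95.754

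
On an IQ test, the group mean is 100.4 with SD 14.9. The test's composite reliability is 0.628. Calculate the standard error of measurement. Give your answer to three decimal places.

9.088

SEM = SD · √(1 − ρ) = 14.9 × √0.372 = 14.9 × 0.6099 = 9.0878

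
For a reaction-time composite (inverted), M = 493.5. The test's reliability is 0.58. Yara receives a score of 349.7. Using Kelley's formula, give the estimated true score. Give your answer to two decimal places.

T̂ = 0.58(349.7) + 0.42(493.5) = 202.826 + 207.270 = 410.096 → 410.10

410.10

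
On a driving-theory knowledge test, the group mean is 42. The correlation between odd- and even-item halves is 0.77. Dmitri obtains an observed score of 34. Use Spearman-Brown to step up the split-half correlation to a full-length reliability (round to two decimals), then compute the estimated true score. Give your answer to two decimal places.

Spearman-Brown: ρ = 2r/(1 + r) = 2(0.77)/(1 + 0.77) = 1.540/1.77 = 0.8701 → 0.87
Kelley's formula gives T̂ = 0.87·34 + 0.13·42 = 29.58 + 5.46 = 35.040.

35.04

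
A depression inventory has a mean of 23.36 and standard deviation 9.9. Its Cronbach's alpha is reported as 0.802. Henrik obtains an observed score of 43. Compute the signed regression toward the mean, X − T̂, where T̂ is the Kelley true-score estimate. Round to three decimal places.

3.889

T̂ = ρX + (1 − ρ)μ
  = 0.802 × 43 + 0.198 × 23.36
  = 34.486 + 4.62528
  = 39.11128
  ≈ 39.1113
X − T̂ = 43 − 39.1113 = 3.8887 → 3.889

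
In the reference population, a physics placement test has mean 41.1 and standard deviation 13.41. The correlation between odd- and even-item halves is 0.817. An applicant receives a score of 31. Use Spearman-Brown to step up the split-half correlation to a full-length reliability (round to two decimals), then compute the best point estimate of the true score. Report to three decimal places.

32.010

Spearman-Brown: ρ = 2r/(1 + r) = 2(0.817)/(1 + 0.817) = 1.6340/1.817 = 0.8993 → 0.90
T̂ = 0.90(31) + 0.10(41.1) = 27.90 + 4.110 = 32.0100 → 32.010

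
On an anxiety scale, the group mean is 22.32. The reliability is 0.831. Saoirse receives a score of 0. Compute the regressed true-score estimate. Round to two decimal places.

T̂ = 0.831(0) + 0.169(22.32) = 0.000 + 3.77208 = 3.772 → 3.77

3.77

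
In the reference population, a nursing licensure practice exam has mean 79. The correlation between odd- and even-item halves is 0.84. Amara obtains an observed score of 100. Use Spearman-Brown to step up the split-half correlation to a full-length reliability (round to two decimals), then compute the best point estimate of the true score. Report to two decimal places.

98.11

Spearman-Brown: ρ = 2r/(1 + r) = 2(0.84)/(1 + 0.84) = 1.680/1.84 = 0.9130 → 0.91
T̂ = ρX + (1 − ρ)μ
  = 0.91 × 100 + 0.09 × 79
  = 91.00 + 7.11
  = 98.110
  ≈ 98.11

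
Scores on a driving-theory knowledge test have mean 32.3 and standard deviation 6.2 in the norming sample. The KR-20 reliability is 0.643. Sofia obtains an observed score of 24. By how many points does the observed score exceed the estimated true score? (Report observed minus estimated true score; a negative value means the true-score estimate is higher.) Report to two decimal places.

-2.96

T̂ = ρX + (1 − ρ)μ
  = 0.643 × 24 + 0.357 × 32.3
  = 15.432 + 11.5311
  = 26.9631
  ≈ 26.963
X − T̂ = 24 − 26.963 = -2.963 → -2.96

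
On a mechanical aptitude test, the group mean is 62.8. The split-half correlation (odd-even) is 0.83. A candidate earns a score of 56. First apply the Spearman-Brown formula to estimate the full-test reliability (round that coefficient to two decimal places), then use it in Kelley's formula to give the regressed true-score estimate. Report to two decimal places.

Spearman-Brown: ρ = 2r/(1 + r) = 2(0.83)/(1 + 0.83) = 1.660/1.83 = 0.9071 → 0.91
Weight the observed score by reliability and the mean by (1 − reliability): T̂ = 0.91·56 + 0.09·62.8 = 50.96 + 5.652 = 56.612.

56.61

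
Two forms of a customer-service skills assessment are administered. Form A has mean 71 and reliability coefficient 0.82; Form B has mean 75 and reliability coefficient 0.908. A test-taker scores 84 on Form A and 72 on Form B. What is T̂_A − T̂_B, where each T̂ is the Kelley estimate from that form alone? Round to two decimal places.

T̂_A = 0.82(84) + 0.18(71) = 81.6600
T̂_B = 0.908(72) + 0.092(75) = 72.2760
T̂_A − T̂_B = 9.3840

9.38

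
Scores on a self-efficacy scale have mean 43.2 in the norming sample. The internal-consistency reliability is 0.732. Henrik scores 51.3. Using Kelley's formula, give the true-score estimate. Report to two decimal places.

T̂ = 0.732(51.3) + 0.268(43.2) = 37.5516 + 11.5776 = 49.129 → 49.13

49.13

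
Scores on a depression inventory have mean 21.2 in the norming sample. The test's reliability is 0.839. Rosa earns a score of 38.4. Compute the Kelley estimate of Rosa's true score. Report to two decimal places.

35.63

Kelley's formula gives T̂ = 0.839·38.4 + 0.161·21.2 = 32.2176 + 3.4132 = 35.631.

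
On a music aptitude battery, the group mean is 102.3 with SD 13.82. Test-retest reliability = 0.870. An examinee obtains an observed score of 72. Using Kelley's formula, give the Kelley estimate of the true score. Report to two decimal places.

T̂ = 0.870(72) + 0.130(102.3) = 62.640 + 13.2990 = 75.939 → 75.94

75.94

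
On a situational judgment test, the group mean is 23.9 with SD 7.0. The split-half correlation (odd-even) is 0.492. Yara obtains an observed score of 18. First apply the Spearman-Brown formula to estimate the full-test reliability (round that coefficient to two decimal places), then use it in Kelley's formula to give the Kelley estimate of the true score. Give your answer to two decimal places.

20.01

Spearman-Brown: ρ = 2r/(1 + r) = 2(0.492)/(1 + 0.492) = 0.9840/1.492 = 0.6595 → 0.66
Weight the observed score by reliability and the mean by (1 − reliability): T̂ = 0.66·18 + 0.34·23.9 = 11.88 + 8.126 = 20.006.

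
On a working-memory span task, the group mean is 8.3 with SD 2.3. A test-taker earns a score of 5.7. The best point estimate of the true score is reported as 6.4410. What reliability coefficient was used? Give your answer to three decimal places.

T̂ = ρX + (1 − ρ)μ  ⇒  T̂ − μ = ρ(X − μ)
ρ = (T̂ − μ)/(X − μ) = (6.4410 − 8.3) / (5.7 − 8.3) = -1.8590 / -2.6 = 0.71500

0.715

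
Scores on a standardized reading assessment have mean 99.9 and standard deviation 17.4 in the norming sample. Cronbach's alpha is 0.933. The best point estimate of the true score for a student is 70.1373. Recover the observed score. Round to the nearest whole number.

68

T̂ = ρX + (1 − ρ)μ  ⇒  X = (T̂ − (1 − ρ)μ) / ρ
X = (70.1373 − 0.067 × 99.9) / 0.933 = (70.1373 − 6.6933) / 0.933 = 63.4440 / 0.933 = 68.00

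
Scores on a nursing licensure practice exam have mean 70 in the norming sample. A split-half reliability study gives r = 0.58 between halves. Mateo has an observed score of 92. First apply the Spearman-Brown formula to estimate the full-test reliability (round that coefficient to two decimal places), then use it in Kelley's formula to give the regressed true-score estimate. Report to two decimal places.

86.06

Spearman-Brown: ρ = 2r/(1 + r) = 2(0.58)/(1 + 0.58) = 1.160/1.58 = 0.7342 → 0.73
T̂ = 0.73(92) + 0.27(70) = 67.16 + 18.90 = 86.060 → 86.06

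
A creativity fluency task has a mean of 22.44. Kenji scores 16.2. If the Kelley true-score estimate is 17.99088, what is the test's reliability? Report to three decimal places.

0.713

T̂ = ρX + (1 − ρ)μ  ⇒  T̂ − μ = ρ(X − μ)
ρ = (T̂ − μ)/(X − μ) = (17.99088 − 22.44) / (16.2 − 22.44) = -4.44912 / -6.24 = 0.71300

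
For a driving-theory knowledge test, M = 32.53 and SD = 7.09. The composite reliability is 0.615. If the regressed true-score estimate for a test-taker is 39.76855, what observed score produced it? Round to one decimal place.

T̂ = ρX + (1 − ρ)μ  ⇒  X = (T̂ − (1 − ρ)μ) / ρ
X = (39.76855 − 0.385 × 32.53) / 0.615 = (39.76855 − 12.52405) / 0.615 = 27.24450 / 0.615 = 44.300

44.3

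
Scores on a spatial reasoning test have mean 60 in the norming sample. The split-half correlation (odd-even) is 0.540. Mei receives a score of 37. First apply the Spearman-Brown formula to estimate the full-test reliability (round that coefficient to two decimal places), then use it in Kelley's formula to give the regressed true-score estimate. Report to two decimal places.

Spearman-Brown: ρ = 2r/(1 + r) = 2(0.540)/(1 + 0.540) = 1.0800/1.540 = 0.7013 → 0.70
T̂ = 0.70(37) + 0.30(60) = 25.90 + 18.00 = 43.900 → 43.90

43.90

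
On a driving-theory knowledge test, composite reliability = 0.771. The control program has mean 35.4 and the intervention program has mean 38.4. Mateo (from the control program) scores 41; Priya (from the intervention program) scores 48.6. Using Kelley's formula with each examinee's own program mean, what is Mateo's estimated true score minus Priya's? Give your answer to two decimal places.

-6.55

T̂_Mateo = 0.771(41) + 0.229(35.4) = 39.7176
T̂_Priya = 0.771(48.6) + 0.229(38.4) = 46.2642
Difference = 39.7176 − 46.2642 = -6.5466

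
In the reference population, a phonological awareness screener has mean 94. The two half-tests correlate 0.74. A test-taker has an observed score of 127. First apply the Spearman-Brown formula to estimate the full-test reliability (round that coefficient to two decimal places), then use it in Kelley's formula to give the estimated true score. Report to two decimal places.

Spearman-Brown: ρ = 2r/(1 + r) = 2(0.74)/(1 + 0.74) = 1.480/1.74 = 0.8506 → 0.85
T̂ = ρX + (1 − ρ)μ
  = 0.85 × 127 + 0.15 × 94
  = 107.95 + 14.10
  = 122.050
  ≈ 122.05

122.05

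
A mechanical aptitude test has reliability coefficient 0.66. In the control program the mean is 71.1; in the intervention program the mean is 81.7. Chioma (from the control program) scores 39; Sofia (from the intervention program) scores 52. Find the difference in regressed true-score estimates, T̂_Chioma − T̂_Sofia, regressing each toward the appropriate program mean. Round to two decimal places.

T̂_Chioma = 0.66(39) + 0.34(71.1) = 49.9140
T̂_Sofia = 0.66(52) + 0.34(81.7) = 62.0980
Difference = 49.9140 − 62.0980 = -12.1840

-12.18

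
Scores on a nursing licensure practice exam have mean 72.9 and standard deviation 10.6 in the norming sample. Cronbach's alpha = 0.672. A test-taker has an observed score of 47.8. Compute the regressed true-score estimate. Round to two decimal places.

56.03

Kelley's formula gives T̂ = 0.672·47.8 + 0.328·72.9 = 32.1216 + 23.9112 = 56.033.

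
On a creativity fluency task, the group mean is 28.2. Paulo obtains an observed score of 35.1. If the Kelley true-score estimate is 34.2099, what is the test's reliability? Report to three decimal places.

0.871

T̂ = ρX + (1 − ρ)μ  ⇒  T̂ − μ = ρ(X − μ)
ρ = (T̂ − μ)/(X − μ) = (34.2099 − 28.2) / (35.1 − 28.2) = 6.0099 / 6.9 = 0.87100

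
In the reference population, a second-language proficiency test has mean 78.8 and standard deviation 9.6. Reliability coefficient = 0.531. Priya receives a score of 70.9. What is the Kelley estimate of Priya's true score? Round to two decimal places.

74.61

Kelley's formula gives T̂ = 0.531·70.9 + 0.469·78.8 = 37.6479 + 36.9572 = 74.605.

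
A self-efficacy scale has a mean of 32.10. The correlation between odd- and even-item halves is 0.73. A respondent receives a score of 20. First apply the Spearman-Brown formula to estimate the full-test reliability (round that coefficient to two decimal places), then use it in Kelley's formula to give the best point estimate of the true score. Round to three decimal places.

21.936

Spearman-Brown: ρ = 2r/(1 + r) = 2(0.73)/(1 + 0.73) = 1.460/1.73 = 0.8439 → 0.84
T̂ = ρX + (1 − ρ)μ
  = 0.84 × 20 + 0.16 × 32.10
  = 16.80 + 5.1360
  = 21.9360
  ≈ 21.936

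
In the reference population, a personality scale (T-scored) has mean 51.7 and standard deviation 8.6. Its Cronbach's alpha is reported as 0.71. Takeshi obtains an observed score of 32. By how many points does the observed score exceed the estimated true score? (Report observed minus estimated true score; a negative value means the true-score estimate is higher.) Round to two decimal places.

-5.71

Weight the observed score by reliability and the mean by (1 − reliability): T̂ = 0.71·32 + 0.29·51.7 = 22.72 + 14.993 = 37.7130.
X − T̂ = 32 − 37.713 = -5.713 → -5.71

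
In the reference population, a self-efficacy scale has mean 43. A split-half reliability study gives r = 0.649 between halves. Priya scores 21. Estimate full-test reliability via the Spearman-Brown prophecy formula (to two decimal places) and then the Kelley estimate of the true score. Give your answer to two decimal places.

Spearman-Brown: ρ = 2r/(1 + r) = 2(0.649)/(1 + 0.649) = 1.2980/1.649 = 0.7871 → 0.79
T̂ = ρX + (1 − ρ)μ
  = 0.79 × 21 + 0.21 × 43
  = 16.59 + 9.03
  = 25.620
  ≈ 25.62

25.62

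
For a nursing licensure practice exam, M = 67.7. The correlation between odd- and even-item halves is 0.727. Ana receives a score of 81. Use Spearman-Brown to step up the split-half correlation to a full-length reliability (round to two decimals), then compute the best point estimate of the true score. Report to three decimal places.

78.872

Spearman-Brown: ρ = 2r/(1 + r) = 2(0.727)/(1 + 0.727) = 1.4540/1.727 = 0.8419 → 0.84
T̂ = 0.84(81) + 0.16(67.7) = 68.04 + 10.832 = 78.8720 → 78.872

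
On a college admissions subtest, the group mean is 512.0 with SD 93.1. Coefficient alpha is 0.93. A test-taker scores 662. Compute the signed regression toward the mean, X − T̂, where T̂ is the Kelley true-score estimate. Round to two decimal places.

10.50

T̂ = ρX + (1 − ρ)μ
  = 0.93 × 662 + 0.07 × 512.0
  = 615.66 + 35.840
  = 651.5000
  ≈ 651.500
X − T̂ = 662 − 651.500 = 10.500 → 10.50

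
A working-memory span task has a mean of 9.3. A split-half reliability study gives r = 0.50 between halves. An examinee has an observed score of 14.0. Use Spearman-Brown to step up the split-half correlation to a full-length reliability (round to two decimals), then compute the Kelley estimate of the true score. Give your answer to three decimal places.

Spearman-Brown: ρ = 2r/(1 + r) = 2(0.50)/(1 + 0.50) = 1.000/1.50 = 0.6667 → 0.67
T̂ = ρX + (1 − ρ)μ
  = 0.67 × 14.0 + 0.33 × 9.3
  = 9.380 + 3.069
  = 12.4490
  ≈ 12.449

12.449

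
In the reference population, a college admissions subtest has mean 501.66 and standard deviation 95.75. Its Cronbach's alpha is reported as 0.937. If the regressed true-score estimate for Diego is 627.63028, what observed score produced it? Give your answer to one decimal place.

T̂ = ρX + (1 − ρ)μ  ⇒  X = (T̂ − (1 − ρ)μ) / ρ
X = (627.63028 − 0.063 × 501.66) / 0.937 = (627.63028 − 31.60458) / 0.937 = 596.02570 / 0.937 = 636.100

636.1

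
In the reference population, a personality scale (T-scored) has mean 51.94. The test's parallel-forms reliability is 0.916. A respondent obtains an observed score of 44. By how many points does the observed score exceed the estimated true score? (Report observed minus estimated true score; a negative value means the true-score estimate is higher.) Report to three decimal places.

-0.667

T̂ = ρX + (1 − ρ)μ
  = 0.916 × 44 + 0.084 × 51.94
  = 40.304 + 4.36296
  = 44.66696
  ≈ 44.6670
X − T̂ = 44 − 44.6670 = -0.6670 → -0.667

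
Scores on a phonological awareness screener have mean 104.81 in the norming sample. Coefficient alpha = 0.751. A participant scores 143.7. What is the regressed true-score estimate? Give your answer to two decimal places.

T̂ = 0.751(143.7) + 0.249(104.81) = 107.9187 + 26.09769 = 134.016 → 134.02

134.02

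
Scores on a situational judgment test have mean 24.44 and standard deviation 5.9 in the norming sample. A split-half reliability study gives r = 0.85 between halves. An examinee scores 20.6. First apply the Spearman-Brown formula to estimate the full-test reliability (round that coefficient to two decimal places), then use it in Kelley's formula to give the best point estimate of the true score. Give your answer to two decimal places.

20.91

Spearman-Brown: ρ = 2r/(1 + r) = 2(0.85)/(1 + 0.85) = 1.700/1.85 = 0.9189 → 0.92
T̂ = 0.92(20.6) + 0.08(24.44) = 18.952 + 1.9552 = 20.907 → 20.91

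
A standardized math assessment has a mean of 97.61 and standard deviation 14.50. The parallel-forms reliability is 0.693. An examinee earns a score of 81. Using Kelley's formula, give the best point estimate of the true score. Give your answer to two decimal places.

86.10

T̂ = 0.693(81) + 0.307(97.61) = 56.133 + 29.96627 = 86.099 → 86.10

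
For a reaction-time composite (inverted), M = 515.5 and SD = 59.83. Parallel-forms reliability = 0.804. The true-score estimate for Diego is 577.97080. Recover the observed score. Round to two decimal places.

593.20

T̂ = ρX + (1 − ρ)μ  ⇒  X = (T̂ − (1 − ρ)μ) / ρ
X = (577.97080 − 0.196 × 515.5) / 0.804 = (577.97080 − 101.0380) / 0.804 = 476.93280 / 0.804 = 593.2000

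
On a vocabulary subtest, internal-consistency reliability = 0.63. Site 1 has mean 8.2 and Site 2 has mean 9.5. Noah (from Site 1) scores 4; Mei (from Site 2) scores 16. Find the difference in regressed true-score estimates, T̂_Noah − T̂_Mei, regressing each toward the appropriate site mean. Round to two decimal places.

-8.04

T̂_Noah = 0.63(4) + 0.37(8.2) = 5.5540
T̂_Mei = 0.63(16) + 0.37(9.5) = 13.5950
Difference = 5.5540 − 13.5950 = -8.0410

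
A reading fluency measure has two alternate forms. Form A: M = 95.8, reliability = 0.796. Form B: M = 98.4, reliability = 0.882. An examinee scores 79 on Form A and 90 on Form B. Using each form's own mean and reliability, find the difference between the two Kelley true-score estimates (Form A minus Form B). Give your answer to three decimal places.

-8.564

T̂_A = 0.796(79) + 0.204(95.8) = 82.42720
T̂_B = 0.882(90) + 0.118(98.4) = 90.99120
T̂_A − T̂_B = -8.56400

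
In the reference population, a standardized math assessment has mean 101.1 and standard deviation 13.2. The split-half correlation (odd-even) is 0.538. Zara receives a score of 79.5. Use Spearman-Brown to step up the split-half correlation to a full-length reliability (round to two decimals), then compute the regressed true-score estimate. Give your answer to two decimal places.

85.98

Spearman-Brown: ρ = 2r/(1 + r) = 2(0.538)/(1 + 0.538) = 1.0760/1.538 = 0.6996 → 0.70
T̂ = 0.70(79.5) + 0.30(101.1) = 55.650 + 30.330 = 85.980 → 85.98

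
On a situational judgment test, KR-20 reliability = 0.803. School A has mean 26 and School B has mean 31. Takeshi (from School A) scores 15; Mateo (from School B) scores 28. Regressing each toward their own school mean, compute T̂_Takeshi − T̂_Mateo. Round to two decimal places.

-11.42

T̂_Takeshi = 0.803(15) + 0.197(26) = 17.1670
T̂_Mateo = 0.803(28) + 0.197(31) = 28.5910
Difference = 17.1670 − 28.5910 = -11.4240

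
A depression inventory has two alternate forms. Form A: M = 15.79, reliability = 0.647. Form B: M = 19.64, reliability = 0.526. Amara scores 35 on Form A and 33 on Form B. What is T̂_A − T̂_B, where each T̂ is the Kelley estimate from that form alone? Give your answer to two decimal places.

T̂_A = 0.647(35) + 0.353(15.79) = 28.2189
T̂_B = 0.526(33) + 0.474(19.64) = 26.6674
T̂_A − T̂_B = 1.5515

1.55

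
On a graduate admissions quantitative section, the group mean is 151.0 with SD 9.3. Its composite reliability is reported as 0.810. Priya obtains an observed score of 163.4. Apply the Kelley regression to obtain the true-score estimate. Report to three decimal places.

T̂ = ρX + (1 − ρ)μ
  = 0.810 × 163.4 + 0.190 × 151.0
  = 132.3540 + 28.6900
  = 161.0440
  ≈ 161.044

161.044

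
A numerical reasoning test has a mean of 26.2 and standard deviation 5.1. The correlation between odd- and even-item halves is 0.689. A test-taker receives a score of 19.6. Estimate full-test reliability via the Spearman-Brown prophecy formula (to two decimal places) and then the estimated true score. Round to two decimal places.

Spearman-Brown: ρ = 2r/(1 + r) = 2(0.689)/(1 + 0.689) = 1.3780/1.689 = 0.8159 → 0.82
Weight the observed score by reliability and the mean by (1 − reliability): T̂ = 0.82·19.6 + 0.18·26.2 = 16.072 + 4.716 = 20.788.

20.79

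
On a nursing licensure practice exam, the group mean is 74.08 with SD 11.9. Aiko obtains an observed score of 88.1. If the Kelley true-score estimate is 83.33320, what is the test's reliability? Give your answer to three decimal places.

0.660

T̂ = ρX + (1 − ρ)μ  ⇒  T̂ − μ = ρ(X − μ)
ρ = (T̂ − μ)/(X − μ) = (83.33320 − 74.08) / (88.1 − 74.08) = 9.25320 / 14.02 = 0.66000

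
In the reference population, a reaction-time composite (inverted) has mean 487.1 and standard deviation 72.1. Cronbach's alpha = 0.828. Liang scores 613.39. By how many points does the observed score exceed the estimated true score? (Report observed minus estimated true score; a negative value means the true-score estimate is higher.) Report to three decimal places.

21.722

Weight the observed score by reliability and the mean by (1 − reliability): T̂ = 0.828·613.39 + 0.172·487.1 = 507.88692 + 83.7812 = 591.66812.
X − T̂ = 613.39 − 591.6681 = 21.7219 → 21.722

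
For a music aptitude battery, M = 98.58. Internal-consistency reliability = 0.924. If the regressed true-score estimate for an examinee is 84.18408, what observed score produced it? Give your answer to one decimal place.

T̂ = ρX + (1 − ρ)μ  ⇒  X = (T̂ − (1 − ρ)μ) / ρ
X = (84.18408 − 0.076 × 98.58) / 0.924 = (84.18408 − 7.49208) / 0.924 = 76.69200 / 0.924 = 83.000

83.0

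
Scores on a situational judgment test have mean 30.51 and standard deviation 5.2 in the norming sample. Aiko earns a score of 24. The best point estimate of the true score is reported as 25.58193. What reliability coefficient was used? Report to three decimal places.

0.757

T̂ = ρX + (1 − ρ)μ  ⇒  T̂ − μ = ρ(X − μ)
ρ = (T̂ − μ)/(X − μ) = (25.58193 − 30.51) / (24 − 30.51) = -4.92807 / -6.51 = 0.75700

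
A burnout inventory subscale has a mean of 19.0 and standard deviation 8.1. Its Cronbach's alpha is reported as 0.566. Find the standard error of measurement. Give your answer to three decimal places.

5.336

SEM = SD · √(1 − ρ) = 8.1 × √0.434 = 8.1 × 0.6588 = 5.3362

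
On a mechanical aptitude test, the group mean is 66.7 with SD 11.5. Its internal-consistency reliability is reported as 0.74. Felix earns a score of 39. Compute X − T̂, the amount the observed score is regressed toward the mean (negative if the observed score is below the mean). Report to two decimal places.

-7.20

Kelley's formula gives T̂ = 0.74·39 + 0.26·66.7 = 28.86 + 17.342 = 46.2020.
X − T̂ = 39 − 46.202 = -7.202 → -7.20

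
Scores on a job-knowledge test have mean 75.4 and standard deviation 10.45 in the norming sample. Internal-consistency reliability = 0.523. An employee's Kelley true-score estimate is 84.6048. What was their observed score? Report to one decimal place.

T̂ = ρX + (1 − ρ)μ  ⇒  X = (T̂ − (1 − ρ)μ) / ρ
X = (84.6048 − 0.477 × 75.4) / 0.523 = (84.6048 − 35.9658) / 0.523 = 48.6390 / 0.523 = 93.000

93.0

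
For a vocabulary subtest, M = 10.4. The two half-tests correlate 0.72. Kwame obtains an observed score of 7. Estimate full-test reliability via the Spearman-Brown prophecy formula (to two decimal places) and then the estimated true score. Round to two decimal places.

7.54

Spearman-Brown: ρ = 2r/(1 + r) = 2(0.72)/(1 + 0.72) = 1.440/1.72 = 0.8372 → 0.84
Kelley's formula gives T̂ = 0.84·7 + 0.16·10.4 = 5.88 + 1.664 = 7.544.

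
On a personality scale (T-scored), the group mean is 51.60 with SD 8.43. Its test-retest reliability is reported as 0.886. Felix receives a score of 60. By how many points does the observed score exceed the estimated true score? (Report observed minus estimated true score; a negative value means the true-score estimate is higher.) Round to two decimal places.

T̂ = ρX + (1 − ρ)μ
  = 0.886 × 60 + 0.114 × 51.60
  = 53.160 + 5.88240
  = 59.0424
  ≈ 59.042
X − T̂ = 60 − 59.042 = 0.958 → 0.96

0.96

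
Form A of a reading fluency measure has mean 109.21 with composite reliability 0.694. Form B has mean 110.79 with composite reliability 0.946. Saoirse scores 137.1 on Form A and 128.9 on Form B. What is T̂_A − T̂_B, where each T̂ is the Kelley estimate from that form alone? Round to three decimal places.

0.644

T̂_A = 0.694(137.1) + 0.306(109.21) = 128.56566
T̂_B = 0.946(128.9) + 0.054(110.79) = 127.92206
T̂_A − T̂_B = 0.64360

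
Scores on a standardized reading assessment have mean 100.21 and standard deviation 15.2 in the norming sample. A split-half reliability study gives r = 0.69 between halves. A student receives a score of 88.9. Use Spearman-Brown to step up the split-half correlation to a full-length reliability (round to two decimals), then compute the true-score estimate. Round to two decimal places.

Spearman-Brown: ρ = 2r/(1 + r) = 2(0.69)/(1 + 0.69) = 1.380/1.69 = 0.8166 → 0.82
Regress the observed score toward the mean by the unreliability: T̂ = 0.82·88.9 + 0.18·100.21 = 72.898 + 18.0378 = 90.936.

90.94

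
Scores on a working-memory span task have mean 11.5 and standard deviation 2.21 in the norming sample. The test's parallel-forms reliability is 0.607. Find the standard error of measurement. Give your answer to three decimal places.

SEM = SD · √(1 − ρ) = 2.21 × √0.393 = 2.21 × 0.6269 = 1.3854

1.385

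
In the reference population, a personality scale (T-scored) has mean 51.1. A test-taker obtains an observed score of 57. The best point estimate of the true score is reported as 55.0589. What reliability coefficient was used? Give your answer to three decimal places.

0.671

T̂ = ρX + (1 − ρ)μ  ⇒  T̂ − μ = ρ(X − μ)
ρ = (T̂ − μ)/(X − μ) = (55.0589 − 51.1) / (57 − 51.1) = 3.9589 / 5.9 = 0.67100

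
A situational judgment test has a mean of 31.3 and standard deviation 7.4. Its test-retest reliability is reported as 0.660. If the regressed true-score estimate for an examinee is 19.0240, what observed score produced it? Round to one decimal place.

12.7

T̂ = ρX + (1 − ρ)μ  ⇒  X = (T̂ − (1 − ρ)μ) / ρ
X = (19.0240 − 0.340 × 31.3) / 0.660 = (19.0240 − 10.6420) / 0.660 = 8.3820 / 0.660 = 12.700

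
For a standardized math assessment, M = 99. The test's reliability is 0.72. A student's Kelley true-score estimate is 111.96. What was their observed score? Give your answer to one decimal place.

T̂ = ρX + (1 − ρ)μ  ⇒  X = (T̂ − (1 − ρ)μ) / ρ
X = (111.96 − 0.28 × 99) / 0.72 = (111.96 − 27.72) / 0.72 = 84.24 / 0.72 = 117.000

117.0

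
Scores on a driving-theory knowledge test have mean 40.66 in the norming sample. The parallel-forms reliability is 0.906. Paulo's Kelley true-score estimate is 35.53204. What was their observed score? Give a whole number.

35

T̂ = ρX + (1 − ρ)μ  ⇒  X = (T̂ − (1 − ρ)μ) / ρ
X = (35.53204 − 0.094 × 40.66) / 0.906 = (35.53204 − 3.82204) / 0.906 = 31.71000 / 0.906 = 35.00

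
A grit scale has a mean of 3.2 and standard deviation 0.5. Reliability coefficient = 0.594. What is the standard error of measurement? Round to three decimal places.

0.319

SEM = SD · √(1 − ρ) = 0.5 × √0.406 = 0.5 × 0.6372 = 0.3186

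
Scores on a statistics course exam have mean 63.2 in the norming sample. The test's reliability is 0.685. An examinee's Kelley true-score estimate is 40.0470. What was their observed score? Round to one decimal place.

T̂ = ρX + (1 − ρ)μ  ⇒  X = (T̂ − (1 − ρ)μ) / ρ
X = (40.0470 − 0.315 × 63.2) / 0.685 = (40.0470 − 19.9080) / 0.685 = 20.1390 / 0.685 = 29.400

29.4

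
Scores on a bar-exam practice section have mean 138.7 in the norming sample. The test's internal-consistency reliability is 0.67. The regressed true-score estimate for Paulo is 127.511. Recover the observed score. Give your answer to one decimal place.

T̂ = ρX + (1 − ρ)μ  ⇒  X = (T̂ − (1 − ρ)μ) / ρ
X = (127.511 − 0.33 × 138.7) / 0.67 = (127.511 − 45.771) / 0.67 = 81.740 / 0.67 = 122.000

122.0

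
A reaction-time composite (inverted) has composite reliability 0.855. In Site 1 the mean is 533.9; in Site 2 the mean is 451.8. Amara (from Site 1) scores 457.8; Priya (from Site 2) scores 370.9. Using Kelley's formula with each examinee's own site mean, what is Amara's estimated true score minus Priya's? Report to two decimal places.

T̂_Amara = 0.855(457.8) + 0.145(533.9) = 468.8345
T̂_Priya = 0.855(370.9) + 0.145(451.8) = 382.6305
Difference = 468.8345 − 382.6305 = 86.2040

86.20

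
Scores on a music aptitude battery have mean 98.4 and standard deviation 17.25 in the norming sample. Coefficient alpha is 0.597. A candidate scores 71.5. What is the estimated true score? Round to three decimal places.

T̂ = 0.597(71.5) + 0.403(98.4) = 42.6855 + 39.6552 = 82.3407 → 82.341

82.341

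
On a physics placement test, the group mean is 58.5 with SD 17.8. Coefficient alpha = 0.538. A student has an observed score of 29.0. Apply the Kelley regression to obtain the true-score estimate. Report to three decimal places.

42.629

T̂ = 0.538(29.0) + 0.462(58.5) = 15.6020 + 27.0270 = 42.6290 → 42.629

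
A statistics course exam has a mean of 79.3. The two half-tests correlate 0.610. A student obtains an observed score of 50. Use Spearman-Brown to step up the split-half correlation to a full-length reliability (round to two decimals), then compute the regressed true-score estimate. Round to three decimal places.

57.032

Spearman-Brown: ρ = 2r/(1 + r) = 2(0.610)/(1 + 0.610) = 1.2200/1.610 = 0.7578 → 0.76
T̂ = ρX + (1 − ρ)μ
  = 0.76 × 50 + 0.24 × 79.3
  = 38.00 + 19.032
  = 57.0320
  ≈ 57.032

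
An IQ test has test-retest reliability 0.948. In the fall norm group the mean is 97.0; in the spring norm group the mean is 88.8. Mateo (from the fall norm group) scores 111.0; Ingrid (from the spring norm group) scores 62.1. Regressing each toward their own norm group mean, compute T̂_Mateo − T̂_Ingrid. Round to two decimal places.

46.78

T̂_Mateo = 0.948(111.0) + 0.052(97.0) = 110.2720
T̂_Ingrid = 0.948(62.1) + 0.052(88.8) = 63.4884
Difference = 110.2720 − 63.4884 = 46.7836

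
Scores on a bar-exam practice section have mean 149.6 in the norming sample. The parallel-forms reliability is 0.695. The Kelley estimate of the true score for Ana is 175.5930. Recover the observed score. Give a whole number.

T̂ = ρX + (1 − ρ)μ  ⇒  X = (T̂ − (1 − ρ)μ) / ρ
X = (175.5930 − 0.305 × 149.6) / 0.695 = (175.5930 − 45.6280) / 0.695 = 129.9650 / 0.695 = 187.00

187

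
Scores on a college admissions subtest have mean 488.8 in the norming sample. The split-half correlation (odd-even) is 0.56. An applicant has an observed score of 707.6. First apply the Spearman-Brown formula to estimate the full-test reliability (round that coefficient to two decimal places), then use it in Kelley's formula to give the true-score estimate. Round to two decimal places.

646.34

Spearman-Brown: ρ = 2r/(1 + r) = 2(0.56)/(1 + 0.56) = 1.120/1.56 = 0.7179 → 0.72
Kelley's formula gives T̂ = 0.72·707.6 + 0.28·488.8 = 509.472 + 136.864 = 646.336.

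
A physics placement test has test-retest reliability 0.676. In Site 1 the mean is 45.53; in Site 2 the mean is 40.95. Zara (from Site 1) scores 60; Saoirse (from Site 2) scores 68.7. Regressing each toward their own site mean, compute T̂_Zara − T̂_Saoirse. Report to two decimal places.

-4.40

T̂_Zara = 0.676(60) + 0.324(45.53) = 55.3117
T̂_Saoirse = 0.676(68.7) + 0.324(40.95) = 59.7090
Difference = 55.3117 − 59.7090 = -4.3973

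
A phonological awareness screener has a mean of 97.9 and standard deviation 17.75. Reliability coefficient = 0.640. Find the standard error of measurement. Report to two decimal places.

SEM = SD · √(1 − ρ) = 17.75 × √0.360 = 17.75 × 0.6000 = 10.650

10.65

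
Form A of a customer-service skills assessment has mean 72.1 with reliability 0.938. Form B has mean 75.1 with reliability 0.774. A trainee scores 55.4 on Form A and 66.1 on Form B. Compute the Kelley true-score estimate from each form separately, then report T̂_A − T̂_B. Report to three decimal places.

-11.699

T̂_A = 0.938(55.4) + 0.062(72.1) = 56.43540
T̂_B = 0.774(66.1) + 0.226(75.1) = 68.13400
T̂_A − T̂_B = -11.69860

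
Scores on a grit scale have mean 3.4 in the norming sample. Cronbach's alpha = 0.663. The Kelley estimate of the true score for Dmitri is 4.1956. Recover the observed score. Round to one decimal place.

4.6

T̂ = ρX + (1 − ρ)μ  ⇒  X = (T̂ − (1 − ρ)μ) / ρ
X = (4.1956 − 0.337 × 3.4) / 0.663 = (4.1956 − 1.1458) / 0.663 = 3.0498 / 0.663 = 4.600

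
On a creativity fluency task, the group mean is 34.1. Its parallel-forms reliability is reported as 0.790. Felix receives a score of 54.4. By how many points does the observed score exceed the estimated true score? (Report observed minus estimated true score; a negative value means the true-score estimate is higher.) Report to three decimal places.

4.263

T̂ = 0.790(54.4) + 0.210(34.1) = 42.9760 + 7.1610 = 50.13700 → 50.1370
X − T̂ = 54.4 − 50.1370 = 4.2630 → 4.263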